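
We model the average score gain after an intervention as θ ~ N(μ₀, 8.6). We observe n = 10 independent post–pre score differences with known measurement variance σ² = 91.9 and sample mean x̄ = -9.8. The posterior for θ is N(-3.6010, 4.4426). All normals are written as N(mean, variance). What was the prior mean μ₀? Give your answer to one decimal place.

μ₀ = 2.2

With known observation variance, the Normal–Normal posterior has precision τ_n = τ₀ + n/σ² and mean μ_n = (τ₀μ₀ + (n/σ²)x̄)/τ_n.
Here τ₀ = 1/8.6 = 0.116279 and τ_data = 10/91.9 = 0.108814, so τ_n = 0.225093.
Rearranging for μ₀: μ₀ = (μ_n·τ_n − τ_data·x̄)/τ₀ = (-3.6010·0.225093 − 0.108814·-9.8) / 0.116279 = 0.255817/0.116279 ≈ 2.2.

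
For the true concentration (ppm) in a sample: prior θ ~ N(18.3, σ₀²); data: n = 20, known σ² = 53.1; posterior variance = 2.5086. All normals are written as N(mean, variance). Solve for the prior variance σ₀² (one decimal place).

For the Normal–Normal model with known σ², precisions add: τ_n = τ₀ + n/σ².
So 1/σ₀² = 1/2.5086 − 20/53.1 = 0.398629 − 0.376648 = 0.021981.
Hence σ₀² = 1/0.021981 ≈ 45.5.

σ₀² = 45.5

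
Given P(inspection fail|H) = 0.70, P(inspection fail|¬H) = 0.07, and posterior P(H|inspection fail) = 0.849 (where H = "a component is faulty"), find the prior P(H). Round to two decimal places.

P(H) = 0.36

Bayes' rule in odds form gives O(H|E) = O(H)·[P(E|H)/P(E|¬H)], hence O(H) = O(H|E)/LR.
Posterior odds = 0.849/(1−0.849) = 5.6225. LR = 0.70/0.07 = 10.0000.
Prior odds = 5.6225/10.0000 = 0.5622, so P(H) = 0.5622/(1+0.5622) ≈ 0.36.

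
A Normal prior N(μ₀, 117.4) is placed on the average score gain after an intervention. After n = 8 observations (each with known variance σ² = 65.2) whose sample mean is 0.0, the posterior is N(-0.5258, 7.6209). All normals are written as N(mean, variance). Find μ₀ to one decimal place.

The posterior mean is a precision-weighted average: μ_n = (τ₀μ₀ + τ_data·x̄)/(τ₀+τ_data), with τ₀=1/σ₀² and τ_data=n/σ².
Here τ₀ = 1/117.4 = 0.008518 and τ_data = 8/65.2 = 0.122699, so τ_n = 0.131217.
Rearranging for μ₀: μ₀ = (μ_n·τ_n − τ_data·x̄)/τ₀ = (-0.5258·0.131217 − 0.122699·0.0) / 0.008518 = -0.068994/0.008518 ≈ -8.1.

μ₀ = -8.1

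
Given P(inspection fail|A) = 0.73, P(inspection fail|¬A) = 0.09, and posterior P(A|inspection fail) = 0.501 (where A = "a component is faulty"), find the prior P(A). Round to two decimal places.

In odds form, posterior odds = prior odds × likelihood ratio, so prior odds = posterior odds ÷ LR.
Posterior odds = 0.501/(1−0.501) = 1.0040. LR = 0.73/0.09 = 8.1111.
Prior odds = 1.0040/8.1111 = 0.1238, so P(A) = 0.1238/(1+0.1238) ≈ 0.11.

P(A) = 0.11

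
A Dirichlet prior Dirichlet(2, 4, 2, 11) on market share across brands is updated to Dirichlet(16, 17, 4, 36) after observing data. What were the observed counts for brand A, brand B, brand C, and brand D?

For a Dirichlet(α) prior with multinomial counts c, the posterior is Dirichlet(α + c) componentwise.
Counts are posterior − prior componentwise: 16−2=14, 17−4=13, 4−2=2, 36−11=25.

counts (14, 13, 2, 25)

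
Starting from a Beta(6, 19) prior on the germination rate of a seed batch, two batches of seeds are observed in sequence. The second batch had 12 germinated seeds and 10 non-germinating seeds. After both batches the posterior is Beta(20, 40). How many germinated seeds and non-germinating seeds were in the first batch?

Because Beta–binomial updating is additive in the counts, the combined data contributed (α_post−α_prior, β_post−β_prior) successes and failures.
Total across both batches: 20−6=14 germinated seeds, 40−19=21 non-germinating seeds.
Subtract the second batch: 14−12=2 germinated seeds and 21−10=11 non-germinating seeds.

2 germinated seeds and 11 non-germinating seeds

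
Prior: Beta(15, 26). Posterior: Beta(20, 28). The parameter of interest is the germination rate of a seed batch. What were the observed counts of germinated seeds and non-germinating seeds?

5 germinated seeds and 2 non-germinating seeds

Under Beta–binomial conjugacy the posterior parameters are (α+s, β+f).
Match parameters: s=20−15=5, f=28−26=2.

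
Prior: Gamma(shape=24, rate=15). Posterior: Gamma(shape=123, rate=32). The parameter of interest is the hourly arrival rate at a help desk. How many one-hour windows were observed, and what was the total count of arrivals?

n = 17 one-hour windows with total 99 arrivals

A Gamma(α, β) prior (rate parametrization) on a Poisson rate with n observations summing to S gives posterior Gamma(α+S, β+n).
Matching: Σxᵢ = 123 − 24 = 99 and n = 32 − 15 = 17.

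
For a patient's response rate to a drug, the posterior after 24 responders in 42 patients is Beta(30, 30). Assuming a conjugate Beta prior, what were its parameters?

Beta is conjugate to the binomial likelihood: posterior = Beta(a+s, b+f).
So a = 30 − 24 = 6 and b = 30 − 18 = 12.

Beta(6, 12)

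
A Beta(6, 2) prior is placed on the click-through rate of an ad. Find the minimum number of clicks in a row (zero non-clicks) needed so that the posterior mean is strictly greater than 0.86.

After k clicks and 0 non-clicks the posterior is Beta(6+k, 2), with mean (6+k)/(6+2+k).
Set (6+k)/(8+k) > 0.86 and solve: k > (0.86·8 − 6)/(1 − 0.86) = 6.286.
The smallest integer exceeding 6.286 is 7, and checking k=7: (13)/(15) = 0.8667 > 0.86.

k = 7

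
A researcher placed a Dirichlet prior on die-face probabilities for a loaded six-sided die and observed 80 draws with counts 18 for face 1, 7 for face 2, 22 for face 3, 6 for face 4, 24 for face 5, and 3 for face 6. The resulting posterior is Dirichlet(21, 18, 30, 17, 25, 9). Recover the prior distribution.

Dirichlet(3, 11, 8, 11, 1, 6)

For a Dirichlet(α) prior with multinomial counts c, the posterior is Dirichlet(α + c) componentwise.
Subtract each count from the matching posterior parameter: 21−18=3, 18−7=11, 30−22=8, 17−6=11, 25−24=1, 9−3=6.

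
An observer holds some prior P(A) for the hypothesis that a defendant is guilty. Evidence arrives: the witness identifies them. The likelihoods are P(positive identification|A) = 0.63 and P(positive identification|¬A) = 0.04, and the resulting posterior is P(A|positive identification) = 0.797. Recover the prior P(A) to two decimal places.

P(A) = 0.20

Bayes' rule in odds form gives O(A|E) = O(A)·[P(E|A)/P(E|¬A)], hence O(A) = O(A|E)/LR.
Posterior odds = 0.797/(1−0.797) = 3.9261. LR = 0.63/0.04 = 15.7500.
Prior odds = 3.9261/15.7500 = 0.2493, so P(A) = 0.2493/(1+0.2493) ≈ 0.20.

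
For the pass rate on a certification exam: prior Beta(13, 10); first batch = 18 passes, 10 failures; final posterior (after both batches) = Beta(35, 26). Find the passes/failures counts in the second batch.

Because Beta–binomial updating is additive in the counts, the combined data contributed (α_post−α_prior, β_post−β_prior) successes and failures.
Total across both batches: 35−13=22 passes, 26−10=16 failures.
Subtract the first batch: 22−18=4 passes and 16−10=6 failures.

4 passes and 6 failures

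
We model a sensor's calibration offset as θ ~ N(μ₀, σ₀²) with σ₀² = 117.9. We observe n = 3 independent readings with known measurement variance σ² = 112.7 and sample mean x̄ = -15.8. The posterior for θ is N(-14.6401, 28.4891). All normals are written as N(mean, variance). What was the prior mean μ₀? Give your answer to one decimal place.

μ₀ = -11.0

The posterior mean is a precision-weighted average: μ_n = (τ₀μ₀ + τ_data·x̄)/(τ₀+τ_data), with τ₀=1/σ₀² and τ_data=n/σ².
Here τ₀ = 1/117.9 = 0.008482 and τ_data = 3/112.7 = 0.026619, so τ_n = 0.035101.
Rearranging for μ₀: μ₀ = (μ_n·τ_n − τ_data·x̄)/τ₀ = (-14.6401·0.035101 − 0.026619·-15.8) / 0.008482 = -0.093302/0.008482 ≈ -11.0.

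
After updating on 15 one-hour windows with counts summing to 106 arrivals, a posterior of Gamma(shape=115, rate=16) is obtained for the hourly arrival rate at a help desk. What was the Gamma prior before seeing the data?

Gamma(shape=9, rate=1)

Gamma–Poisson conjugacy: posterior shape = α + Σxᵢ, posterior rate = β + n.
So α = 115 − 106 = 9 and β = 16 − 15 = 1.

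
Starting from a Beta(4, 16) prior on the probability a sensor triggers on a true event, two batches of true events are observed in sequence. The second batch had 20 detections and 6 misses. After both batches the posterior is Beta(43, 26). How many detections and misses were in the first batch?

Sequential conjugate updates are equivalent to a single update on the pooled data, so total successes = posterior α − prior α and total failures = posterior β − prior β.
Total across both batches: 43−4=39 detections, 26−16=10 misses.
Subtract the second batch: 39−20=19 detections and 10−6=4 misses.

19 detections and 4 misses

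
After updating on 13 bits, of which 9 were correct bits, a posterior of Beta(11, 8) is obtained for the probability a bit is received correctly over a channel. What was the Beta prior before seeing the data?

Beta is conjugate to the binomial likelihood: posterior = Beta(a+s, b+f).
So a = 11 − 9 = 2 and b = 8 − 4 = 4.

Beta(2, 4)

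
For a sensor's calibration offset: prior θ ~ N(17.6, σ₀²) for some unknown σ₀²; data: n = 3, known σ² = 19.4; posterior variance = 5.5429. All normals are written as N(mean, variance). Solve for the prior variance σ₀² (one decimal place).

σ₀² = 38.8

For the Normal–Normal model with known σ², precisions add: τ_n = τ₀ + n/σ².
So 1/σ₀² = 1/5.5429 − 3/19.4 = 0.180411 − 0.154639 = 0.025772.
Hence σ₀² = 1/0.025772 ≈ 38.8.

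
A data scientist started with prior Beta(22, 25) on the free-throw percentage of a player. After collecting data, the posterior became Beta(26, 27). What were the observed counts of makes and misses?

4 makes and 2 misses

Beta is conjugate to the binomial likelihood: posterior = Beta(α+s, β+f).
So s = 26 − 22 = 4 and f = 27 − 25 = 2.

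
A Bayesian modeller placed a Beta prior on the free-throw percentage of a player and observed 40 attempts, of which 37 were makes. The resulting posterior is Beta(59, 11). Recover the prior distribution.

Beta(22, 8)

Under Beta–binomial conjugacy the posterior parameters are (a+s, b+f).
Subtract the data counts: 59−37=22, 11−3=8.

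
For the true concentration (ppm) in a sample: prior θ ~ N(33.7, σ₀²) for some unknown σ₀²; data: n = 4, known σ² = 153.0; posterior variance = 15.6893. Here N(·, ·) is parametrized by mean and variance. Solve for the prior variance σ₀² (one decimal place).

σ₀² = 26.6

For the Normal–Normal model with known σ², precisions add: τ_n = τ₀ + n/σ².
So 1/σ₀² = 1/15.6893 − 4/153.0 = 0.063738 − 0.026144 = 0.037594.
Hence σ₀² = 1/0.037594 ≈ 26.6.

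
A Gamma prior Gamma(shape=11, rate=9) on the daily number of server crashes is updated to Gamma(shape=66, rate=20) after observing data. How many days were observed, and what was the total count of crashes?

n = 11 days with total 55 crashes

Gamma–Poisson conjugacy: posterior shape = α + Σxᵢ, posterior rate = β + n.
Matching: Σxᵢ = 66 − 11 = 55 and n = 20 − 9 = 11.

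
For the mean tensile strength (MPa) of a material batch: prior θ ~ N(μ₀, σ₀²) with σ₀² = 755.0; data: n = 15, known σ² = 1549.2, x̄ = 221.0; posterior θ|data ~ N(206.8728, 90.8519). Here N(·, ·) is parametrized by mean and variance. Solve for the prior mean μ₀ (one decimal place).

μ₀ = 103.6

With known observation variance, the Normal–Normal posterior has precision τ_n = τ₀ + n/σ² and mean μ_n = (τ₀μ₀ + (n/σ²)x̄)/τ_n.
Here τ₀ = 1/755.0 = 0.001325 and τ_data = 15/1549.2 = 0.009682, so τ_n = 0.011007.
Rearranging for μ₀: μ₀ = (μ_n·τ_n − τ_data·x̄)/τ₀ = (206.8728·0.011007 − 0.009682·221.0) / 0.001325 = 0.137327/0.001325 ≈ 103.6.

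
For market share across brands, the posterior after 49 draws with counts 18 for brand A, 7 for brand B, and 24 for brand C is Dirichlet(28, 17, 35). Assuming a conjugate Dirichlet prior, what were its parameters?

Dirichlet(10, 10, 11)

For a Dirichlet(α) prior with multinomial counts c, the posterior is Dirichlet(α + c) componentwise.
Subtract each count from the matching posterior parameter: 28−18=10, 17−7=10, 35−24=11.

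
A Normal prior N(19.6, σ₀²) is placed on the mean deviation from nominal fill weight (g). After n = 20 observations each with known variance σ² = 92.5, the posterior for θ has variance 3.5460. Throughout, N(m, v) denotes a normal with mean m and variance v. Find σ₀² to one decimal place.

σ₀² = 15.2

For the Normal–Normal model with known σ², precisions add: τ_n = τ₀ + n/σ².
So 1/σ₀² = 1/3.5460 − 20/92.5 = 0.282008 − 0.216216 = 0.065792.
Hence σ₀² = 1/0.065792 ≈ 15.2.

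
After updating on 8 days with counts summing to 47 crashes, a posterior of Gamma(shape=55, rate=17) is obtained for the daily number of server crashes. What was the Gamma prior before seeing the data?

Gamma(shape=8, rate=9)

Gamma–Poisson conjugacy: posterior shape = α + Σxᵢ, posterior rate = β + n.
So α = 55 − 47 = 8 and β = 17 − 8 = 9.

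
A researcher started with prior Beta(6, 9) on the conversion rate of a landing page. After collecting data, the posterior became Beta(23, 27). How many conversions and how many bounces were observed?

Beta is conjugate to the binomial likelihood: posterior = Beta(α+s, β+f).
So s = 23 − 6 = 17 and f = 27 − 9 = 18.

17 conversions and 18 bounces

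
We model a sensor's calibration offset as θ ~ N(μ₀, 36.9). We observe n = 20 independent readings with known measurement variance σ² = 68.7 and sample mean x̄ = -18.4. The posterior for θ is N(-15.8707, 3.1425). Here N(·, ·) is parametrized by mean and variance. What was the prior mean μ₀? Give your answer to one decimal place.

μ₀ = 11.3

With known observation variance, the Normal–Normal posterior has precision τ_n = τ₀ + n/σ² and mean μ_n = (τ₀μ₀ + (n/σ²)x̄)/τ_n.
Here τ₀ = 1/36.9 = 0.027100 and τ_data = 20/68.7 = 0.291121, so τ_n = 0.318221.
Rearranging for μ₀: μ₀ = (μ_n·τ_n − τ_data·x̄)/τ₀ = (-15.8707·0.318221 − 0.291121·-18.4) / 0.027100 = 0.306236/0.027100 ≈ 11.3.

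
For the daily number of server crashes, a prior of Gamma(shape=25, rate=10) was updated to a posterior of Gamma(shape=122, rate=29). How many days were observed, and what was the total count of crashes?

n = 19 days with total 97 crashes

A Gamma(α, β) prior (rate parametrization) on a Poisson rate with n observations summing to S gives posterior Gamma(α+S, β+n).
Matching: Σxᵢ = 122 − 25 = 97 and n = 29 − 10 = 19.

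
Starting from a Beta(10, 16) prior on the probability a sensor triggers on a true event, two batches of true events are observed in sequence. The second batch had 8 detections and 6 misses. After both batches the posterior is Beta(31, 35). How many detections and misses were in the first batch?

13 detections and 13 misses

Because Beta–binomial updating is additive in the counts, the combined data contributed (α_post−α_prior, β_post−β_prior) successes and failures.
Total across both batches: 31−10=21 detections, 35−16=19 misses.
Subtract the second batch: 21−8=13 detections and 19−6=13 misses.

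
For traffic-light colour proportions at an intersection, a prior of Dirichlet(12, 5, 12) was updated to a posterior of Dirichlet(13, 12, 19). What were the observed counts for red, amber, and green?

For a Dirichlet(α) prior with multinomial counts c, the posterior is Dirichlet(α + c) componentwise.
Counts are posterior − prior componentwise: 13−12=1, 12−5=7, 19−12=7.

counts (1, 7, 7)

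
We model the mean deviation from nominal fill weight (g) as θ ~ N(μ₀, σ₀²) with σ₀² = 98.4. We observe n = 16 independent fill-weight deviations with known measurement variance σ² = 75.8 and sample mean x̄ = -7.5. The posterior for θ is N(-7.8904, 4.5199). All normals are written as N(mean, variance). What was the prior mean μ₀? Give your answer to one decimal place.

μ₀ = -16.0

With known observation variance, the Normal–Normal posterior has precision τ_n = τ₀ + n/σ² and mean μ_n = (τ₀μ₀ + (n/σ²)x̄)/τ_n.
Here τ₀ = 1/98.4 = 0.010163 and τ_data = 16/75.8 = 0.211082, so τ_n = 0.221245.
Rearranging for μ₀: μ₀ = (μ_n·τ_n − τ_data·x̄)/τ₀ = (-7.8904·0.221245 − 0.211082·-7.5) / 0.010163 = -0.162597/0.010163 ≈ -16.0.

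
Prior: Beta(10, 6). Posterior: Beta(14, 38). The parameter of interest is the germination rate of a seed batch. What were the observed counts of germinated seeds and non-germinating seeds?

4 germinated seeds and 32 non-germinating seeds

Beta is conjugate to the binomial likelihood: posterior = Beta(α+s, β+f).
So s = 14 − 10 = 4 and f = 38 − 6 = 32.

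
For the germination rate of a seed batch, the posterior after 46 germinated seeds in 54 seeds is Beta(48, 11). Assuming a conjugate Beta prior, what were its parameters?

Beta(2, 3)

Under Beta–binomial conjugacy the posterior parameters are (a+s, b+f).
Subtract the data counts: 48−46=2, 11−8=3.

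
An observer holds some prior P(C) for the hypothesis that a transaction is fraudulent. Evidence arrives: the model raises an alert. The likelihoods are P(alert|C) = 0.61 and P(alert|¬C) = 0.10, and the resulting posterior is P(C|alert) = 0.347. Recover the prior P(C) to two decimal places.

P(C) = 0.08

Bayes' rule in odds form gives O(C|E) = O(C)·[P(E|C)/P(E|¬C)], hence O(C) = O(C|E)/LR.
Posterior odds = 0.347/(1−0.347) = 0.5314. LR = 0.61/0.10 = 6.1000.
Prior odds = 0.5314/6.1000 = 0.0871, so P(C) = 0.0871/(1+0.0871) ≈ 0.08.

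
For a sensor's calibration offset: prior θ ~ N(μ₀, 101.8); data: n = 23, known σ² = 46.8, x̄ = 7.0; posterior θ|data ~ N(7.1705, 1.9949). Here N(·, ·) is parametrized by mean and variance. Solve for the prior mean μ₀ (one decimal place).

The posterior mean is a precision-weighted average: μ_n = (τ₀μ₀ + τ_data·x̄)/(τ₀+τ_data), with τ₀=1/σ₀² and τ_data=n/σ².
Here τ₀ = 1/101.8 = 0.009823 and τ_data = 23/46.8 = 0.491453, so τ_n = 0.501276.
Rearranging for μ₀: μ₀ = (μ_n·τ_n − τ_data·x̄)/τ₀ = (7.1705·0.501276 − 0.491453·7.0) / 0.009823 = 0.154229/0.009823 ≈ 15.7.

μ₀ = 15.7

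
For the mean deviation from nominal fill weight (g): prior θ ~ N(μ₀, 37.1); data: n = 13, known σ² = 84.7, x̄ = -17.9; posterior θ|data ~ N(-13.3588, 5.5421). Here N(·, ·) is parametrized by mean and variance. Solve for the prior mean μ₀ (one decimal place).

μ₀ = 12.5

The posterior mean is a precision-weighted average: μ_n = (τ₀μ₀ + τ_data·x̄)/(τ₀+τ_data), with τ₀=1/σ₀² and τ_data=n/σ².
Here τ₀ = 1/37.1 = 0.026954 and τ_data = 13/84.7 = 0.153483, so τ_n = 0.180437.
Rearranging for μ₀: μ₀ = (μ_n·τ_n − τ_data·x̄)/τ₀ = (-13.3588·0.180437 − 0.153483·-17.9) / 0.026954 = 0.336924/0.026954 ≈ 12.5.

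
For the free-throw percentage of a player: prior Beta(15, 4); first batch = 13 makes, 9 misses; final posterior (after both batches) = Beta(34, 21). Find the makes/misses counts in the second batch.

Sequential conjugate updates are equivalent to a single update on the pooled data, so total successes = posterior α − prior α and total failures = posterior β − prior β.
Total across both batches: 34−15=19 makes, 21−4=17 misses.
Subtract the first batch: 19−13=6 makes and 17−9=8 misses.

6 makes and 8 misses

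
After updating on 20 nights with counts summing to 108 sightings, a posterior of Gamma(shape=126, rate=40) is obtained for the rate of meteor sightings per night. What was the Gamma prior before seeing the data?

Gamma(shape=18, rate=20)

Gamma–Poisson conjugacy: posterior shape = α + Σxᵢ, posterior rate = β + n.
So α = 126 − 108 = 18 and β = 40 − 20 = 20.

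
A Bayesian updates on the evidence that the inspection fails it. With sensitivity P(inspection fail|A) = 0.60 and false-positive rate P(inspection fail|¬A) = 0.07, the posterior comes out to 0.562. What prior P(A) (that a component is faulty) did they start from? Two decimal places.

Bayes' rule in odds form gives O(A|E) = O(A)·[P(E|A)/P(E|¬A)], hence O(A) = O(A|E)/LR.
Posterior odds = 0.562/(1−0.562) = 1.2831. LR = 0.60/0.07 = 8.5714.
Prior odds = 1.2831/8.5714 = 0.1497, so P(A) = 0.1497/(1+0.1497) ≈ 0.13.

P(A) = 0.13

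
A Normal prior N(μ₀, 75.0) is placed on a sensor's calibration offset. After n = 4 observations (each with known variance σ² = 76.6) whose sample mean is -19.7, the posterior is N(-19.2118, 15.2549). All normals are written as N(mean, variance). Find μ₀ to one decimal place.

μ₀ = -17.3

With known observation variance, the Normal–Normal posterior has precision τ_n = τ₀ + n/σ² and mean μ_n = (τ₀μ₀ + (n/σ²)x̄)/τ_n.
Here τ₀ = 1/75.0 = 0.013333 and τ_data = 4/76.6 = 0.052219, so τ_n = 0.065552.
Rearranging for μ₀: μ₀ = (μ_n·τ_n − τ_data·x̄)/τ₀ = (-19.2118·0.065552 − 0.052219·-19.7) / 0.013333 = -0.230658/0.013333 ≈ -17.3.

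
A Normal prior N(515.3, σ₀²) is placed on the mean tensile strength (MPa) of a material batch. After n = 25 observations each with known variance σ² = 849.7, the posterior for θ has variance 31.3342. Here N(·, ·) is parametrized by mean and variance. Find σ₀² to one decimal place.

σ₀² = 401.3

For the Normal–Normal model with known σ², precisions add: τ_n = τ₀ + n/σ².
So 1/σ₀² = 1/31.3342 − 25/849.7 = 0.031914 − 0.029422 = 0.002492.
Hence σ₀² = 1/0.002492 ≈ 401.3.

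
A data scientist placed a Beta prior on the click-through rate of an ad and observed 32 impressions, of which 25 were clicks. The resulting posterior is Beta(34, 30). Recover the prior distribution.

Beta(9, 23)

A Beta(a, b) prior with s successes and f failures in binomial data gives a Beta(a+s, b+f) posterior.
Subtract the data counts: 34−25=9, 30−7=23.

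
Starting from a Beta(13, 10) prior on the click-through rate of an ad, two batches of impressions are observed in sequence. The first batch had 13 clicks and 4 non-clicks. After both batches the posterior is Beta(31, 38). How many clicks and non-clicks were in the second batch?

Because Beta–binomial updating is additive in the counts, the combined data contributed (α_post−α_prior, β_post−β_prior) successes and failures.
Total across both batches: 31−13=18 clicks, 38−10=28 non-clicks.
Subtract the first batch: 18−13=5 clicks and 28−4=24 non-clicks.

5 clicks and 24 non-clicks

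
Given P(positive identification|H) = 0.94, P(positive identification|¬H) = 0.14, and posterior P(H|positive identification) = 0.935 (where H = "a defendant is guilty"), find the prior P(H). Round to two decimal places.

Bayes' rule in odds form gives O(H|E) = O(H)·[P(E|H)/P(E|¬H)], hence O(H) = O(H|E)/LR.
Posterior odds = 0.935/(1−0.935) = 14.3846. LR = 0.94/0.14 = 6.7143.
Prior odds = 14.3846/6.7143 = 2.1424, so P(H) = 2.1424/(1+2.1424) ≈ 0.68.

P(H) = 0.68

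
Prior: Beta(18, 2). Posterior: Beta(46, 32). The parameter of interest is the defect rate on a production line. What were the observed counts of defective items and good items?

28 defective items and 30 good items

Under Beta–binomial conjugacy the posterior parameters are (α+s, β+f).
So s = 46 − 18 = 28 and f = 32 − 2 = 30.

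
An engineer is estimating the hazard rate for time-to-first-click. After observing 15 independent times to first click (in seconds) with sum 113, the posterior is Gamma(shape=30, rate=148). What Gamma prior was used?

Gamma–exponential conjugacy: posterior shape = α + n, posterior rate = β + Σtᵢ.
So α = 30 − 15 = 15 and β = 148 − 113 = 35.

Gamma(shape=15, rate=35)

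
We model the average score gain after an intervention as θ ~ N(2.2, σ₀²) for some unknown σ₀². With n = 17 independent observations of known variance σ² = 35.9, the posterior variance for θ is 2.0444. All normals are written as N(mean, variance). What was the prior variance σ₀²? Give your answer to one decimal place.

σ₀² = 64.1

For the Normal–Normal model with known σ², precisions add: τ_n = τ₀ + n/σ².
So 1/σ₀² = 1/2.0444 − 17/35.9 = 0.489141 − 0.473538 = 0.015603.
Hence σ₀² = 1/0.015603 ≈ 64.1.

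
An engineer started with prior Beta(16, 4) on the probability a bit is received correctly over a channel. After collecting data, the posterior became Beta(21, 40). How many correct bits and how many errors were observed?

Beta is conjugate to the binomial likelihood: posterior = Beta(α+s, β+f).
Match parameters: s=21−16=5, f=40−4=36.

5 correct bits and 36 errors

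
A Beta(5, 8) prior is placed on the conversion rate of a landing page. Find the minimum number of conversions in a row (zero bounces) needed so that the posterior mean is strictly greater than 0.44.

k = 2

After k conversions and 0 bounces the posterior is Beta(5+k, 8), with mean (5+k)/(5+8+k).
Set (5+k)/(13+k) > 0.44 and solve: k > (0.44·13 − 5)/(1 − 0.44) = 1.286.
The smallest integer exceeding 1.286 is 2, and checking k=2: (7)/(15) = 0.4667 > 0.44.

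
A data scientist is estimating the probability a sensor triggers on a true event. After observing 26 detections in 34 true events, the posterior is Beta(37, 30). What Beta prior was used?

Under Beta–binomial conjugacy the posterior parameters are (α+s, β+f).
Subtract the data counts: 37−26=11, 30−8=22.

Beta(11, 22)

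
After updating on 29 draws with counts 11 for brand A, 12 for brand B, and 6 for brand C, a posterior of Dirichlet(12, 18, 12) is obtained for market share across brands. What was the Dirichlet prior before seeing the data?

For a Dirichlet(α) prior with multinomial counts c, the posterior is Dirichlet(α + c) componentwise.
Subtract each count from the matching posterior parameter: 12−11=1, 18−12=6, 12−6=6.

Dirichlet(1, 6, 6)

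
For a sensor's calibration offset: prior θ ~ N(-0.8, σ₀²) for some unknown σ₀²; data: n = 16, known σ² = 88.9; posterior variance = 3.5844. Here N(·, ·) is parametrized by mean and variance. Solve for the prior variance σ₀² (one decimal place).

σ₀² = 10.1

Posterior precision equals prior precision plus data precision: 1/σ_n² = 1/σ₀² + n/σ².
So 1/σ₀² = 1/3.5844 − 16/88.9 = 0.278987 − 0.179978 = 0.099009.
Hence σ₀² = 1/0.099009 ≈ 10.1.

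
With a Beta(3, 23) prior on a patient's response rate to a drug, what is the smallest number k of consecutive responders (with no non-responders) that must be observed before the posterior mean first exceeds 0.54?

After k responders and 0 non-responders the posterior is Beta(3+k, 23), with mean (3+k)/(3+23+k).
Set (3+k)/(26+k) > 0.54 and solve: k > (0.54·26 − 3)/(1 − 0.54) = 24.000.
The smallest integer exceeding 24.000 is 25, and checking k=25: (28)/(51) = 0.5490 > 0.54.

k = 25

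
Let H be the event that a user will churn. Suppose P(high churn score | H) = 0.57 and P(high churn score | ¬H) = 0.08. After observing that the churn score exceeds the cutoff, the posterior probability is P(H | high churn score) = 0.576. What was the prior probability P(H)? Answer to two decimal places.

P(H) = 0.16

Bayes' rule in odds form gives O(H|E) = O(H)·[P(E|H)/P(E|¬H)], hence O(H) = O(H|E)/LR.
Posterior odds = 0.576/(1−0.576) = 1.3585. LR = 0.57/0.08 = 7.1250.
Prior odds = 1.3585/7.1250 = 0.1907, so P(H) = 0.1907/(1+0.1907) ≈ 0.16.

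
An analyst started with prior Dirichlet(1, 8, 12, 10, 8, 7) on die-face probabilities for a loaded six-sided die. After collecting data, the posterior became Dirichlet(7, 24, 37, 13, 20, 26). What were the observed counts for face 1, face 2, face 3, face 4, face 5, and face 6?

counts (6, 16, 25, 3, 12, 19)

For a Dirichlet(α) prior with multinomial counts c, the posterior is Dirichlet(α + c) componentwise.
Counts are posterior − prior componentwise: 7−1=6, 24−8=16, 37−12=25, 13−10=3, 20−8=12, 26−7=19.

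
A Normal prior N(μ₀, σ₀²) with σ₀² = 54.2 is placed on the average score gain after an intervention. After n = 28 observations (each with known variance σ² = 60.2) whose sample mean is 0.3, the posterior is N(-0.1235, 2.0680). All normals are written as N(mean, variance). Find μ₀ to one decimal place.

μ₀ = -10.8

The posterior mean is a precision-weighted average: μ_n = (τ₀μ₀ + τ_data·x̄)/(τ₀+τ_data), with τ₀=1/σ₀² and τ_data=n/σ².
Here τ₀ = 1/54.2 = 0.018450 and τ_data = 28/60.2 = 0.465116, so τ_n = 0.483566.
Rearranging for μ₀: μ₀ = (μ_n·τ_n − τ_data·x̄)/τ₀ = (-0.1235·0.483566 − 0.465116·0.3) / 0.018450 = -0.199255/0.018450 ≈ -10.8.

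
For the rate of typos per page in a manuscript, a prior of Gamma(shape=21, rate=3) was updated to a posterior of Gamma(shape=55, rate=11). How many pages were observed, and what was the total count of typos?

A Gamma(α, β) prior (rate parametrization) on a Poisson rate with n observations summing to S gives posterior Gamma(α+S, β+n).
Matching: Σxᵢ = 55 − 21 = 34 and n = 11 − 3 = 8.

n = 8 pages with total 34 typos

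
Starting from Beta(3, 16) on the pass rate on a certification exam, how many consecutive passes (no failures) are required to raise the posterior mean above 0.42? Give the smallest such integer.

k = 9

After k passes and 0 failures the posterior is Beta(3+k, 16), with mean (3+k)/(3+16+k).
Set (3+k)/(19+k) > 0.42 and solve: k > (0.42·19 − 3)/(1 − 0.42) = 8.586.
The smallest integer exceeding 8.586 is 9, and checking k=9: (12)/(28) = 0.4286 > 0.42.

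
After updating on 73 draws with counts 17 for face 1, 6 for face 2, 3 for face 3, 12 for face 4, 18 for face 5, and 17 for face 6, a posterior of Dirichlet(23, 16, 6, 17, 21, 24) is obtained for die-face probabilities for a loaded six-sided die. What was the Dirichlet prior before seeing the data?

For a Dirichlet(α) prior with multinomial counts c, the posterior is Dirichlet(α + c) componentwise.
Subtract each count from the matching posterior parameter: 23−17=6, 16−6=10, 6−3=3, 17−12=5, 21−18=3, 24−17=7.

Dirichlet(6, 10, 3, 5, 3, 7)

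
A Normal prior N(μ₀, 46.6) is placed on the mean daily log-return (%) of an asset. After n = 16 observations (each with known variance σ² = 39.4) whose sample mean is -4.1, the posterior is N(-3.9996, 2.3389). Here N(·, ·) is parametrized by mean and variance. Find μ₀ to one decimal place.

With known observation variance, the Normal–Normal posterior has precision τ_n = τ₀ + n/σ² and mean μ_n = (τ₀μ₀ + (n/σ²)x̄)/τ_n.
Here τ₀ = 1/46.6 = 0.021459 and τ_data = 16/39.4 = 0.406091, so τ_n = 0.427550.
Rearranging for μ₀: μ₀ = (μ_n·τ_n − τ_data·x̄)/τ₀ = (-3.9996·0.427550 − 0.406091·-4.1) / 0.021459 = -0.045056/0.021459 ≈ -2.1.

μ₀ = -2.1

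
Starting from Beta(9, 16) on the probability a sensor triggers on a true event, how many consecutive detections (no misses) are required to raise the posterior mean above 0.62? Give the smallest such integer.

After k detections and 0 misses the posterior is Beta(9+k, 16), with mean (9+k)/(9+16+k).
Set (9+k)/(25+k) > 0.62 and solve: k > (0.62·25 − 9)/(1 − 0.62) = 17.105.
The smallest integer exceeding 17.105 is 18.

k = 18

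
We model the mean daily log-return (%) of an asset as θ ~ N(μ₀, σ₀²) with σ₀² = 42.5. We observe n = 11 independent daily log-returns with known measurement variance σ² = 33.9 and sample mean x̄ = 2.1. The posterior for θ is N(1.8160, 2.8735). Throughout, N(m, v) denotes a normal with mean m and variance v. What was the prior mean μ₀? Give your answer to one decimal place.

The posterior mean is a precision-weighted average: μ_n = (τ₀μ₀ + τ_data·x̄)/(τ₀+τ_data), with τ₀=1/σ₀² and τ_data=n/σ².
Here τ₀ = 1/42.5 = 0.023529 and τ_data = 11/33.9 = 0.324484, so τ_n = 0.348013.
Rearranging for μ₀: μ₀ = (μ_n·τ_n − τ_data·x̄)/τ₀ = (1.8160·0.348013 − 0.324484·2.1) / 0.023529 = -0.049425/0.023529 ≈ -2.1.

μ₀ = -2.1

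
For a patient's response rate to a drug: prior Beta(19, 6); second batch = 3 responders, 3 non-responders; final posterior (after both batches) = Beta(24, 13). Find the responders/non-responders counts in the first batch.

Because Beta–binomial updating is additive in the counts, the combined data contributed (α_post−α_prior, β_post−β_prior) successes and failures.
Total across both batches: 24−19=5 responders, 13−6=7 non-responders.
Subtract the second batch: 5−3=2 responders and 7−3=4 non-responders.

2 responders and 4 non-responders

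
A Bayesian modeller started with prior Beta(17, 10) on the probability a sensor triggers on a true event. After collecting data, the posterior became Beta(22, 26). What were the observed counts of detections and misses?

Under Beta–binomial conjugacy the posterior parameters are (a+s, b+f).
So s = 22 − 17 = 5 and f = 26 − 10 = 16.

5 detections and 16 misses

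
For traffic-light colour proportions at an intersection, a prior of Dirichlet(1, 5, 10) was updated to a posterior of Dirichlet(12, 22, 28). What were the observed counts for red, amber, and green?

For a Dirichlet(α) prior with multinomial counts c, the posterior is Dirichlet(α + c) componentwise.
Counts are posterior − prior componentwise: 12−1=11, 22−5=17, 28−10=18.

counts (11, 17, 18)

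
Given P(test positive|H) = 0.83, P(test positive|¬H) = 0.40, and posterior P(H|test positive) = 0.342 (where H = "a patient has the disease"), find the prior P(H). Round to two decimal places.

In odds form, posterior odds = prior odds × likelihood ratio, so prior odds = posterior odds ÷ LR.
Posterior odds = 0.342/(1−0.342) = 0.5198. LR = 0.83/0.40 = 2.0750.
Prior odds = 0.5198/2.0750 = 0.2505, so P(H) = 0.2505/(1+0.2505) ≈ 0.20.

P(H) = 0.20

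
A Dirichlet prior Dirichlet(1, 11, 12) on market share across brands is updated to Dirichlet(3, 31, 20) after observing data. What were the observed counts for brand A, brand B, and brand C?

For a Dirichlet(α) prior with multinomial counts c, the posterior is Dirichlet(α + c) componentwise.
Counts are posterior − prior componentwise: 3−1=2, 31−11=20, 20−12=8.

counts (2, 20, 8)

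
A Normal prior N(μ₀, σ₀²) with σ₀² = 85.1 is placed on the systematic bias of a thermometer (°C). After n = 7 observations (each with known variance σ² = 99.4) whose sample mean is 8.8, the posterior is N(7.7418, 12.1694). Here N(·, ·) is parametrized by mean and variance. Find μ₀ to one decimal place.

μ₀ = 1.4

With known observation variance, the Normal–Normal posterior has precision τ_n = τ₀ + n/σ² and mean μ_n = (τ₀μ₀ + (n/σ²)x̄)/τ_n.
Here τ₀ = 1/85.1 = 0.011751 and τ_data = 7/99.4 = 0.070423, so τ_n = 0.082174.
Rearranging for μ₀: μ₀ = (μ_n·τ_n − τ_data·x̄)/τ₀ = (7.7418·0.082174 − 0.070423·8.8) / 0.011751 = 0.016452/0.011751 ≈ 1.4.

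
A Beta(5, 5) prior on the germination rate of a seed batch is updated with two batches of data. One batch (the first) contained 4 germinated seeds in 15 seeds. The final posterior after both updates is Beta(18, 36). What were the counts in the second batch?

9 germinated seeds and 20 non-germinating seeds

Because Beta–binomial updating is additive in the counts, the combined data contributed (α_post−α_prior, β_post−β_prior) successes and failures.
Total across both batches: 18−5=13 germinated seeds, 36−5=31 non-germinating seeds.
Subtract the first batch: 13−4=9 germinated seeds and 31−11=20 non-germinating seeds.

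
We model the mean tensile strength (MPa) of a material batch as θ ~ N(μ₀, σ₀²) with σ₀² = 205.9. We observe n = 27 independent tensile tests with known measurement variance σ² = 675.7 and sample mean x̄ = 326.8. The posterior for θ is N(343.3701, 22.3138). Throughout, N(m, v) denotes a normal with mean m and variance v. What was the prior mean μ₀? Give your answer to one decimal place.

The posterior mean is a precision-weighted average: μ_n = (τ₀μ₀ + τ_data·x̄)/(τ₀+τ_data), with τ₀=1/σ₀² and τ_data=n/σ².
Here τ₀ = 1/205.9 = 0.004857 and τ_data = 27/675.7 = 0.039959, so τ_n = 0.044816.
Rearranging for μ₀: μ₀ = (μ_n·τ_n − τ_data·x̄)/τ₀ = (343.3701·0.044816 − 0.039959·326.8) / 0.004857 = 2.329873/0.004857 ≈ 479.7.

μ₀ = 479.7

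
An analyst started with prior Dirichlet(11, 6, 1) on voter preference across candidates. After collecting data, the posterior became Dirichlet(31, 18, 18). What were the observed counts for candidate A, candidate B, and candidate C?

counts (20, 12, 17)

For a Dirichlet(α) prior with multinomial counts c, the posterior is Dirichlet(α + c) componentwise.
Counts are posterior − prior componentwise: 31−11=20, 18−6=12, 18−1=17.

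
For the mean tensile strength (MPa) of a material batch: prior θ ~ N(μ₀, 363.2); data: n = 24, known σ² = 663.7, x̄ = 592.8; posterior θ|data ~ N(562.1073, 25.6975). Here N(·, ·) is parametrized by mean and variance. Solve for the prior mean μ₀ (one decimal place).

μ₀ = 159.0

The posterior mean is a precision-weighted average: μ_n = (τ₀μ₀ + τ_data·x̄)/(τ₀+τ_data), with τ₀=1/σ₀² and τ_data=n/σ².
Here τ₀ = 1/363.2 = 0.002753 and τ_data = 24/663.7 = 0.036161, so τ_n = 0.038914.
Rearranging for μ₀: μ₀ = (μ_n·τ_n − τ_data·x̄)/τ₀ = (562.1073·0.038914 − 0.036161·592.8) / 0.002753 = 0.437603/0.002753 ≈ 159.0.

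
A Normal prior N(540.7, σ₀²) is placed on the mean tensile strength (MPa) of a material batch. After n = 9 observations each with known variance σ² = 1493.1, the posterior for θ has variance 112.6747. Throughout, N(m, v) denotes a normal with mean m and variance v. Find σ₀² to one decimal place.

Posterior precision equals prior precision plus data precision: 1/σ_n² = 1/σ₀² + n/σ².
So 1/σ₀² = 1/112.6747 − 9/1493.1 = 0.008875 − 0.006028 = 0.002847.
Hence σ₀² = 1/0.002847 ≈ 351.2.

σ₀² = 351.2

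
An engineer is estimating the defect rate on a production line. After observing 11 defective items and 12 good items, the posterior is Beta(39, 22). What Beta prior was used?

Beta(28, 10)

A Beta(a, b) prior with s successes and f failures in binomial data gives a Beta(a+s, b+f) posterior.
So a = 39 − 11 = 28 and b = 22 − 12 = 10.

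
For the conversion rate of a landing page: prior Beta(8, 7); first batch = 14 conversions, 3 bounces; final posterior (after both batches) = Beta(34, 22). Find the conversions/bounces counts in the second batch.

12 conversions and 12 bounces

Sequential conjugate updates are equivalent to a single update on the pooled data, so total successes = posterior α − prior α and total failures = posterior β − prior β.
Total across both batches: 34−8=26 conversions, 22−7=15 bounces.
Subtract the first batch: 26−14=12 conversions and 15−3=12 bounces.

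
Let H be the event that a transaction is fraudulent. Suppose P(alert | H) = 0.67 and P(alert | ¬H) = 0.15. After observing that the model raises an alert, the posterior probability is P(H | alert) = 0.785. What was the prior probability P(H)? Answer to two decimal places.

Bayes' rule in odds form gives O(H|E) = O(H)·[P(E|H)/P(E|¬H)], hence O(H) = O(H|E)/LR.
Posterior odds = 0.785/(1−0.785) = 3.6512. LR = 0.67/0.15 = 4.4667.
Prior odds = 3.6512/4.4667 = 0.8174, so P(H) = 0.8174/(1+0.8174) ≈ 0.45.

P(H) = 0.45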